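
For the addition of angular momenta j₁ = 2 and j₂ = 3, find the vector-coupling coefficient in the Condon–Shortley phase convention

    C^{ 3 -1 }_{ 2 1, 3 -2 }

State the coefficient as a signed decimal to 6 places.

triangle: 2!×2!×4!/9! = 96/362880
(j±m)!: 3!×1!×1!×5!×2!×4! = 34560
prefactor² = (2J+1)×Δ×N² = 64
  k=0: +1/(0!×2!×1!×1!×1!×3!) = 1/12
  k=1: −1/(1!×1!×0!×0!×2!×4!) = -1/48
Σ = 1/16  ⇒  CG² = 64×1/16² = 1/4
CG = +√(1/4) = +0.500000

+√(1/4) ≈ +0.500000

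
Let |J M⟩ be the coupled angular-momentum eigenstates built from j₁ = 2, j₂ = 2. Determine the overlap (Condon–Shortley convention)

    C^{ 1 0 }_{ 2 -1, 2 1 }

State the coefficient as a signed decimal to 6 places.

+√(1/10) = +0.316228

j₁+j₂−J=3  J+j₁−j₂=1  J−j₁+j₂=1  j₁+j₂+J+1=6
(j₁±m₁, j₂±m₂, J±M) = (1,3,3,1,1,1)
P² = 9/10
sum k=2..3:
  [2] +1/2 = 1/2
  [3] −1/6 = -1/6
S = 1/3
C² = P²·S² = 1/10 ; C = +0.316228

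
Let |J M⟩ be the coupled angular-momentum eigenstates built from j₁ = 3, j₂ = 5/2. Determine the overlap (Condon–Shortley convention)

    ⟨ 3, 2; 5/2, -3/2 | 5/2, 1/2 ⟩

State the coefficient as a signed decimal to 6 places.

+√(1/14) = +0.267261

triangle: 3!×3!×2!/9! = 72/362880
(j±m)!: 5!×1!×1!×4!×3!×2! = 34560
prefactor² = (2J+1)×Δ×N² = 288/7
  k=0: +1/(0!×3!×1!×1!×2!×1!) = 1/12
  k=1: −1/(1!×2!×0!×0!×3!×2!) = -1/24
Σ = 1/24  ⇒  CG² = 288/7×1/24² = 1/14
CG = +√(1/14) = +0.267261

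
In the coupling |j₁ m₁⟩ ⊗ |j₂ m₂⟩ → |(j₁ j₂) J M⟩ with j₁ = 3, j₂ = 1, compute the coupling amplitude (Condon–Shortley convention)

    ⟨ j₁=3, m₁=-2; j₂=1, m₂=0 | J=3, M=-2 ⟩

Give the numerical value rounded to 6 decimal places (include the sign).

j₁+j₂−J=1  J+j₁−j₂=5  J−j₁+j₂=1  j₁+j₂+J+1=8
(j₁±m₁, j₂±m₂, J±M) = (1,5,1,1,1,5)
P² = 300
sum k=0..1:
  [0] +1/120 = 1/120
  [1] −1/24 = -1/24
S = -1/30
C² = P²·S² = 1/3 ; C = -0.577350

−√(1/3) ≈ -0.577350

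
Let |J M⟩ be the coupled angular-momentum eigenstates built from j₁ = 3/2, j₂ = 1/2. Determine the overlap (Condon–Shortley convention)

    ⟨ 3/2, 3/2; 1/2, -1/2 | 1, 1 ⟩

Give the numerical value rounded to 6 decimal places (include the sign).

j₁+j₂−J=1  J+j₁−j₂=2  J−j₁+j₂=0  j₁+j₂+J+1=4
(j₁±m₁, j₂±m₂, J±M) = (3,0,0,1,2,0)
P² = 3
sum k=0..0:
  [0] +1/2 = 1/2
S = 1/2
C² = P²·S² = 3/4 ; C = +0.866025

+0.866025  (= +√(3/4))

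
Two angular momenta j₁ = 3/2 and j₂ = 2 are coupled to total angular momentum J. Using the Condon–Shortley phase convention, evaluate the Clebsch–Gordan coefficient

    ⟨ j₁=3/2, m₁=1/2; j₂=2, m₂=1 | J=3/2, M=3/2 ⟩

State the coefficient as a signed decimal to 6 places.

-0.632456  (= −√(2/5))

triangle: 2!×1!×2!/6! = 4/720
(j±m)!: 2!×1!×3!×1!×3!×0! = 72
prefactor² = (2J+1)×Δ×N² = 8/5
  k=1: −1/(1!×1!×0!×2!×1!×0!) = -1/2
Σ = -1/2  ⇒  CG² = 8/5×(-1/2)² = 2/5
CG = −√(2/5) = -0.632456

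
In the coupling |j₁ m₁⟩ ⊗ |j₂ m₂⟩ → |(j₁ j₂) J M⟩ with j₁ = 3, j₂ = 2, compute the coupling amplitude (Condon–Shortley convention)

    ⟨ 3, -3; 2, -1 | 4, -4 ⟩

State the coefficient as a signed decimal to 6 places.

-0.774597  (= −√(3/5))

triangle: 1!×5!×3!/10! = 720/3628800
(j±m)!: 0!×6!×1!×3!×0!×8! = 174182400
prefactor² = (2J+1)×Δ×N² = 311040
  k=1: −1/(1!×0!×5!×0!×0!×3!) = -1/720
Σ = -1/720  ⇒  CG² = 311040×(-1/720)² = 3/5
CG = −√(3/5) = -0.774597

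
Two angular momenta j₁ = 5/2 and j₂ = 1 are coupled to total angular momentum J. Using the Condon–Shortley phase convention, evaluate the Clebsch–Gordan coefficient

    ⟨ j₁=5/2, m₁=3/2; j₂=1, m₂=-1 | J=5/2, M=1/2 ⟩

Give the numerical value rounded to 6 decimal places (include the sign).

+√(16/35) ≈ +0.676123

j₁+j₂−J=1  J+j₁−j₂=4  J−j₁+j₂=1  j₁+j₂+J+1=7
(j₁±m₁, j₂±m₂, J±M) = (4,1,0,2,3,2)
P² = 576/35
sum k=0..0:
  [0] +1/6 = 1/6
S = 1/6
C² = P²·S² = 16/35 ; C = +0.676123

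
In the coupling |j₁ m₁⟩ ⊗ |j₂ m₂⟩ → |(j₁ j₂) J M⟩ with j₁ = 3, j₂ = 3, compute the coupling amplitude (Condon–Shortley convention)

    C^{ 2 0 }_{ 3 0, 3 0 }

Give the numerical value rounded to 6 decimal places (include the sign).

j₁+j₂−J=4  J+j₁−j₂=2  J−j₁+j₂=2  j₁+j₂+J+1=9
(j₁±m₁, j₂±m₂, J±M) = (3,3,3,3,2,2)
P² = 48/7
sum k=1..3:
  [1] −1/24 = -1/24
  [2] +1/4 = 1/4
  [3] −1/24 = -1/24
S = 1/6
C² = P²·S² = 4/21 ; C = +0.436436

+0.436436  (= +√(4/21))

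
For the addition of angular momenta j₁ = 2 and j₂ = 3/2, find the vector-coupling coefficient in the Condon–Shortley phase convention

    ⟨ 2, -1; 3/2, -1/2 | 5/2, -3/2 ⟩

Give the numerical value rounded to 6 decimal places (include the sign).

√[6·1!3!2!/7! · 1!3!1!2!1!4!] = √(144/35)
  +(−1)^0/∏(0,1,3,1,0,1)! = 1/6  (running 1/6)
  +(−1)^1/∏(1,0,2,0,1,2)! = -1/4  (running -1/12)
⟨..|..⟩ = √(144/35)·(-1/12) = -0.169031

−√(1/35) ≈ -0.169031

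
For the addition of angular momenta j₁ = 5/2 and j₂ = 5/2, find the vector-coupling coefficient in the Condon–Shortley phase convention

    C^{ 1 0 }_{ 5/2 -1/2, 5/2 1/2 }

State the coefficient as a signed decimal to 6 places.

√[3·4!1!1!/7! · 2!3!3!2!1!1!] = √(72/35)
  +(−1)^2/∏(2,2,1,1,0,0)! = 1/4  (running 1/4)
  +(−1)^3/∏(3,1,0,0,1,1)! = -1/6  (running 1/12)
⟨..|..⟩ = √(72/35)·(1/12) = +0.119523

+√(1/70) ≈ +0.119523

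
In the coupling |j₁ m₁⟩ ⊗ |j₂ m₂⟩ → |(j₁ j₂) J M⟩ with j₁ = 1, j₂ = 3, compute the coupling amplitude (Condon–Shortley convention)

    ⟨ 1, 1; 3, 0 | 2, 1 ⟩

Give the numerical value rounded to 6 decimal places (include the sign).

+√(1/7) = +0.377964

triangle: 2!*0!*4!/7! = 48/5040
(j±m)!: 2!*0!*3!*3!*3!*1! = 432
prefactor² = (2J+1)*Δ*N² = 144/7
  k=0: +1/(0!*2!*0!*3!*0!*1!) = 1/12
Σ = 1/12  ⇒  CG² = 144/7*1/12² = 1/7
CG = +√(1/7) = +0.377964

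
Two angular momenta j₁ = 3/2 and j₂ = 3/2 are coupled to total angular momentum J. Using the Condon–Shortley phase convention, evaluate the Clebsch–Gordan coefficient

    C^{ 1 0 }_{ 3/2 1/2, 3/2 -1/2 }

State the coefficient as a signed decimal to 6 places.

-0.223607  (= −√(1/20))

√[3·2!1!1!/5! · 2!1!1!2!1!1!] = √(1/5)
  +(−1)^0/∏(0,2,1,1,0,0)! = 1/2  (running 1/2)
  +(−1)^1/∏(1,1,0,0,1,1)! = -1  (running -1/2)
⟨..|..⟩ = √(1/5)·(-1/2) = -0.223607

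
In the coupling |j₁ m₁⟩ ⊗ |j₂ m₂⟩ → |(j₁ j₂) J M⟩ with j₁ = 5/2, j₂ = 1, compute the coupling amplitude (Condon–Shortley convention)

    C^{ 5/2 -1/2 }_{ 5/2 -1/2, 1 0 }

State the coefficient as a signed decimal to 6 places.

j₁+j₂−J=1  J+j₁−j₂=4  J−j₁+j₂=1  j₁+j₂+J+1=7
(j₁±m₁, j₂±m₂, J±M) = (2,3,1,1,2,3)
P² = 144/35
sum k=0..1:
  [0] +1/6 = 1/6
  [1] −1/4 = -1/4
S = -1/12
C² = P²·S² = 1/35 ; C = -0.169031

-0.169031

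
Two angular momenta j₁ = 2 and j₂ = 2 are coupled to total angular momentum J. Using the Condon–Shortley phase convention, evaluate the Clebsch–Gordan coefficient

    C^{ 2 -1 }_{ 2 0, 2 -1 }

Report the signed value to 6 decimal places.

triangle: 2!*2!*2!/7! = 8/5040
(j±m)!: 2!*2!*1!*3!*1!*3! = 144
prefactor² = (2J+1)*Δ*N² = 8/7
  k=0: +1/(0!*2!*2!*1!*0!*1!) = 1/4
  k=1: −1/(1!*1!*1!*0!*1!*2!) = -1/2
Σ = -1/4  ⇒  CG² = 8/7*(-1/4)² = 1/14
CG = −√(1/14) = -0.267261

−√(1/14) ≈ -0.267261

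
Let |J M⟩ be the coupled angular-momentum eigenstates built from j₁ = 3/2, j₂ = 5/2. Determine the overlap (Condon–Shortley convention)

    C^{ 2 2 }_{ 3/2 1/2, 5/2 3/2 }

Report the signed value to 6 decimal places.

-0.617213

√[5·2!1!3!/7! · 2!1!4!1!4!0!] = √(96/7)
  +(−1)^1/∏(1,1,0,3,1,0)! = -1/6  (running -1/6)
⟨..|..⟩ = √(96/7)·(-1/6) = -0.617213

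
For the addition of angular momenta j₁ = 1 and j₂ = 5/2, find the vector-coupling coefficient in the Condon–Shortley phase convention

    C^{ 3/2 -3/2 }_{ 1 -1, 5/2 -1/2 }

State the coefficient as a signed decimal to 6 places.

+0.258199

√[4·2!0!3!/6! · 0!2!2!3!0!3!] = √(48/5)
  +(−1)^2/∏(2,0,0,0,0,3)! = 1/12  (running 1/12)
⟨..|..⟩ = √(48/5)·(1/12) = +0.258199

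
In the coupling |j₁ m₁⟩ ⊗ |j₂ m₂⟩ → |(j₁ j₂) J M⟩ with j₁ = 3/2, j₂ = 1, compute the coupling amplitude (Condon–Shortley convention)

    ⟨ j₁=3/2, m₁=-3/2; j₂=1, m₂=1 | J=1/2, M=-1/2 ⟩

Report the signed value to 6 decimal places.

+√(1/2) = +0.707107

√[2·2!1!0!/4! · 0!3!2!0!0!1!] = √(2)
  +(−1)^2/∏(2,0,1,0,0,0)! = 1/2  (running 1/2)
⟨..|..⟩ = √(2)·(1/2) = +0.707107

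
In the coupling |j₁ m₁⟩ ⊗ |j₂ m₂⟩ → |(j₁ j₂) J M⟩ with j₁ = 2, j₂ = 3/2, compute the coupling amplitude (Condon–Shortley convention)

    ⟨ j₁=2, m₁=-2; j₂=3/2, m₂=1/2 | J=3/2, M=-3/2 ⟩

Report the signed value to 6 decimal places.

triangle: 2!*2!*1!/6! = 4/720
(j±m)!: 0!*4!*2!*1!*0!*3! = 288
prefactor² = (2J+1)*Δ*N² = 32/5
  k=2: +1/(2!*0!*2!*0!*0!*1!) = 1/4
Σ = 1/4  ⇒  CG² = 32/5*1/4² = 2/5
CG = +√(2/5) = +0.632456

+0.632456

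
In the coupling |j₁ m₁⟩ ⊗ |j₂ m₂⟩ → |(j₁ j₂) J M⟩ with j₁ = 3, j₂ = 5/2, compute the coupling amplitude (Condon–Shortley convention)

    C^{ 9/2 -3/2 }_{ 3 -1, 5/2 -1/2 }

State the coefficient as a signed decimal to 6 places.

triangle: 1!×5!×4!/11! = 2880/39916800
(j±m)!: 2!×4!×2!×3!×3!×6! = 2488320
prefactor² = (2J+1)×Δ×N² = 138240/77
  k=0: +1/(0!×1!×4!×2!×1!×2!) = 1/96
  k=1: −1/(1!×0!×3!×1!×2!×3!) = -1/72
Σ = -1/288  ⇒  CG² = 138240/77×(-1/288)² = 5/231
CG = −√(5/231) = -0.147122

-0.147122  (= −√(5/231))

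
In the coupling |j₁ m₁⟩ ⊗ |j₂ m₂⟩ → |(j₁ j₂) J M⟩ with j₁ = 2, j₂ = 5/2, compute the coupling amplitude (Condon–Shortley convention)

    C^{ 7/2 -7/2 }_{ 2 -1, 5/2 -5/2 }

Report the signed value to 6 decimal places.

√[8·1!3!4!/9! · 1!3!0!5!0!7!] = √(11520)
  +(−1)^0/∏(0,1,3,0,0,4)! = 1/144  (running 1/144)
⟨..|..⟩ = √(11520)·(1/144) = +0.745356

+0.745356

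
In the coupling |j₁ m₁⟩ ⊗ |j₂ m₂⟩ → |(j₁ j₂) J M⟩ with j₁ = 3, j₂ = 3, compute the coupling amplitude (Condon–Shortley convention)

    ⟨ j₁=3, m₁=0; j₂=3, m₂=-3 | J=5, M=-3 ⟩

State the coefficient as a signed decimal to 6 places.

+√(1/3) ≈ +0.577350

triangle: 1!·5!·5!/12! = 14400/479001600
(j±m)!: 3!·3!·0!·6!·2!·8! = 2090188800
prefactor² = (2J+1)·Δ·N² = 691200
  k=0: +1/(0!·1!·3!·0!·2!·5!) = 1/1440
Σ = 1/1440  ⇒  CG² = 691200·1/1440² = 1/3
CG = +√(1/3) = +0.577350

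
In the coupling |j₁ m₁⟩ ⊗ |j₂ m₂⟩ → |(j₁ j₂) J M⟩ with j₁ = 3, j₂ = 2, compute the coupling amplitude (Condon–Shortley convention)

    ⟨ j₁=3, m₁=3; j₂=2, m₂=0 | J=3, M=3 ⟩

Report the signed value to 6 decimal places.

+0.645497

√[7·2!4!2!/9! · 6!0!2!2!6!0!] = √(3840)
  +(−1)^0/∏(0,2,0,2,4,0)! = 1/96  (running 1/96)
⟨..|..⟩ = √(3840)·(1/96) = +0.645497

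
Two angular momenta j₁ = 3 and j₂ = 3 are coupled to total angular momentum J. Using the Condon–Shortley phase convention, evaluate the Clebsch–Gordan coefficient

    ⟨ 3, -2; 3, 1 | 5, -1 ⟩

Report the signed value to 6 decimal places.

triangle: 1!*5!*5!/12! = 14400/479001600
(j±m)!: 1!*5!*4!*2!*4!*6! = 99532800
prefactor² = (2J+1)*Δ*N² = 230400/7
  k=0: +1/(0!*1!*5!*4!*0!*1!) = 1/2880
  k=1: −1/(1!*0!*4!*3!*1!*2!) = -1/288
Σ = -1/320  ⇒  CG² = 230400/7*(-1/320)² = 9/28
CG = −√(9/28) = -0.566947

-0.566947  (= −√(9/28))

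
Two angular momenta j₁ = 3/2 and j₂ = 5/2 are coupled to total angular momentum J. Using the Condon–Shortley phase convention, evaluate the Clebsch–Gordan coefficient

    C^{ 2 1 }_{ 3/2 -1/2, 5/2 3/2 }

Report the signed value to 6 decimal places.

+0.154303  (= +√(1/42))

triangle: 2!·1!·3!/7! = 12/5040
(j±m)!: 1!·2!·4!·1!·3!·1! = 288
prefactor² = (2J+1)·Δ·N² = 24/7
  k=1: −1/(1!·1!·1!·3!·0!·0!) = -1/6
  k=2: +1/(2!·0!·0!·2!·1!·1!) = 1/4
Σ = 1/12  ⇒  CG² = 24/7·1/12² = 1/42
CG = +√(1/42) = +0.154303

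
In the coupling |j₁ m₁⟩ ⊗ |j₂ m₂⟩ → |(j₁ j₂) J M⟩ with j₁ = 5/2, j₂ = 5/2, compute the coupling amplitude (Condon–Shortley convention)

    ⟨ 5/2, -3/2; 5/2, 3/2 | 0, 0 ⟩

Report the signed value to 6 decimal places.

+√(1/6) = +0.408248

triangle: 5!×0!×0!/6! = 120/720
(j±m)!: 1!×4!×4!×1!×0!×0! = 576
prefactor² = (2J+1)×Δ×N² = 96
  k=4: +1/(4!×1!×0!×0!×0!×0!) = 1/24
Σ = 1/24  ⇒  CG² = 96×1/24² = 1/6
CG = +√(1/6) = +0.408248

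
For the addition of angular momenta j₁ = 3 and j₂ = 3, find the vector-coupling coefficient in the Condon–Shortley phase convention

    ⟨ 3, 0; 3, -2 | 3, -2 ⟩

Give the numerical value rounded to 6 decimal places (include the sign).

√[7·3!3!3!/10! · 3!3!1!5!1!5!] = √(216)
  +(−1)^0/∏(0,3,3,1,0,2)! = 1/72  (running 1/72)
  +(−1)^1/∏(1,2,2,0,1,3)! = -1/24  (running -1/36)
⟨..|..⟩ = √(216)·(-1/36) = -0.408248

−√(1/6) = -0.408248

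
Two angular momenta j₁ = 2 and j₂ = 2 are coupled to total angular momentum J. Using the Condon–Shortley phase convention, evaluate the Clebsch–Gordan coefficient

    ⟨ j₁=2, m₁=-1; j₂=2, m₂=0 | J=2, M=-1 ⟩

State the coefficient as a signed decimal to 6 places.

√[5·2!2!2!/7! · 1!3!2!2!1!3!] = √(8/7)
  +(−1)^1/∏(1,1,2,1,0,1)! = -1/2  (running -1/2)
  +(−1)^2/∏(2,0,1,0,1,2)! = 1/4  (running -1/4)
⟨..|..⟩ = √(8/7)·(-1/4) = -0.267261

−√(1/14) ≈ -0.267261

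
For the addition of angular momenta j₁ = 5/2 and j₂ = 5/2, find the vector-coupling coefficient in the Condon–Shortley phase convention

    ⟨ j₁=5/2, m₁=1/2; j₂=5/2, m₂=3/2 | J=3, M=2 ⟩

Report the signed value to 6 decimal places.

√[7·2!3!3!/9! · 3!2!4!1!5!1!] = √(48)
  +(−1)^1/∏(1,1,1,3,2,0)! = -1/12  (running -1/12)
  +(−1)^2/∏(2,0,0,2,3,1)! = 1/24  (running -1/24)
⟨..|..⟩ = √(48)·(-1/24) = -0.288675

−√(1/12) ≈ -0.288675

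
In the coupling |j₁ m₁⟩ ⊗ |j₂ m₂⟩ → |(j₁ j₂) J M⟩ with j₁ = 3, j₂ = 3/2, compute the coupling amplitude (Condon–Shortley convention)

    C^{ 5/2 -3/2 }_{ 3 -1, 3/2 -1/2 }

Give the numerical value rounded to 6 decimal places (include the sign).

√[6·2!4!1!/8! · 2!4!1!2!1!4!] = √(576/35)
  +(−1)^0/∏(0,2,4,1,0,0)! = 1/48  (running 1/48)
  +(−1)^1/∏(1,1,3,0,1,1)! = -1/6  (running -7/48)
⟨..|..⟩ = √(576/35)·(-7/48) = -0.591608

−√(7/20) ≈ -0.591608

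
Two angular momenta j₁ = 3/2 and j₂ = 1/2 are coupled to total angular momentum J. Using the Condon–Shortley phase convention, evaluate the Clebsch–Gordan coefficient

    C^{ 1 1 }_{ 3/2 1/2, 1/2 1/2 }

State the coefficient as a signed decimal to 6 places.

√[3·1!2!0!/4! · 2!1!1!0!2!0!] = √(1)
  +(−1)^1/∏(1,0,0,0,2,0)! = -1/2  (running -1/2)
⟨..|..⟩ = √(1)·(-1/2) = -0.500000

−√(1/4) ≈ -0.500000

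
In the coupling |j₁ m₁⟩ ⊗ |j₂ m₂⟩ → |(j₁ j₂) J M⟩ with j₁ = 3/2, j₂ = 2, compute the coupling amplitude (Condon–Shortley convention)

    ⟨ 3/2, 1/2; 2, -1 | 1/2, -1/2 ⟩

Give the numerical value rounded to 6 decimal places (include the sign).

-0.547723  (= −√(3/10))

√[2·3!0!1!/5! · 2!1!1!3!0!1!] = √(6/5)
  +(−1)^1/∏(1,2,0,0,0,1)! = -1/2  (running -1/2)
⟨..|..⟩ = √(6/5)·(-1/2) = -0.547723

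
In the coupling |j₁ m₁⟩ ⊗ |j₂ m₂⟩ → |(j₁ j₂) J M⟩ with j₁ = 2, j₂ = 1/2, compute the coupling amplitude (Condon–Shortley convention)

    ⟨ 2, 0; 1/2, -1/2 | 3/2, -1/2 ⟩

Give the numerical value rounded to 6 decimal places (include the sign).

j₁+j₂−J=1  J+j₁−j₂=3  J−j₁+j₂=0  j₁+j₂+J+1=5
(j₁±m₁, j₂±m₂, J±M) = (2,2,0,1,1,2)
P² = 8/5
sum k=0..0:
  [0] +1/2 = 1/2
S = 1/2
C² = P²·S² = 2/5 ; C = +0.632456

+√(2/5) ≈ +0.632456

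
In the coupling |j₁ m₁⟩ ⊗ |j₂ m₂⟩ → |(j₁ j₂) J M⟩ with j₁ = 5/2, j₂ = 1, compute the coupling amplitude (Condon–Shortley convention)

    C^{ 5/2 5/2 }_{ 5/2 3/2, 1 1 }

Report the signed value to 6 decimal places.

-0.534522  (= −√(2/7))

√[6·1!4!1!/7! · 4!1!2!0!5!0!] = √(1152/7)
  +(−1)^1/∏(1,0,0,1,4,0)! = -1/24  (running -1/24)
⟨..|..⟩ = √(1152/7)·(-1/24) = -0.534522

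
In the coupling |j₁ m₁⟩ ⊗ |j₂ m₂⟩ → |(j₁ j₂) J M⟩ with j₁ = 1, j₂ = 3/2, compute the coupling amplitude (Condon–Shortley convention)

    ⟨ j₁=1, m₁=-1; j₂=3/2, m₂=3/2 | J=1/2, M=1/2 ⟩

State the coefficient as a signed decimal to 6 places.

+√(1/2) = +0.707107

j₁+j₂−J=2  J+j₁−j₂=0  J−j₁+j₂=1  j₁+j₂+J+1=4
(j₁±m₁, j₂±m₂, J±M) = (0,2,3,0,1,0)
P² = 2
sum k=2..2:
  [2] +1/2 = 1/2
S = 1/2
C² = P²·S² = 1/2 ; C = +0.707107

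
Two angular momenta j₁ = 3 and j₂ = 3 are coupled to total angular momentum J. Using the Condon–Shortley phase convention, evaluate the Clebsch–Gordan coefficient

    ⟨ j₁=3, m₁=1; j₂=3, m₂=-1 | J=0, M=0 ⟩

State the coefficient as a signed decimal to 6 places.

j₁+j₂−J=6  J+j₁−j₂=0  J−j₁+j₂=0  j₁+j₂+J+1=7
(j₁±m₁, j₂±m₂, J±M) = (4,2,2,4,0,0)
P² = 2304/7
sum k=2..2:
  [2] +1/48 = 1/48
S = 1/48
C² = P²·S² = 1/7 ; C = +0.377964

+√(1/7) ≈ +0.377964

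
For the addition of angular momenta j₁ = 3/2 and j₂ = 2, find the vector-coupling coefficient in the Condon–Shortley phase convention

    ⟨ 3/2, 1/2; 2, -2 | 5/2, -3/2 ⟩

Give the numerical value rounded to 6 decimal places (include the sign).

+√(16/35) = +0.676123

j₁+j₂−J=1  J+j₁−j₂=2  J−j₁+j₂=3  j₁+j₂+J+1=7
(j₁±m₁, j₂±m₂, J±M) = (2,1,0,4,1,4)
P² = 576/35
sum k=0..0:
  [0] +1/6 = 1/6
S = 1/6
C² = P²·S² = 16/35 ; C = +0.676123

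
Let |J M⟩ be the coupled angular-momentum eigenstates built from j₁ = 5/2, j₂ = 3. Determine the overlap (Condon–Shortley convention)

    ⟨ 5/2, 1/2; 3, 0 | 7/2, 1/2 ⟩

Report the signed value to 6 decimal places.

j₁+j₂−J=2  J+j₁−j₂=3  J−j₁+j₂=4  j₁+j₂+J+1=10
(j₁±m₁, j₂±m₂, J±M) = (3,2,3,3,4,3)
P² = 6912/175
sum k=0..2:
  [0] +1/24 = 1/24
  [1] −1/8 = -1/8
  [2] +1/72 = 1/72
S = -5/72
C² = P²·S² = 4/21 ; C = -0.436436

-0.436436  (= −√(4/21))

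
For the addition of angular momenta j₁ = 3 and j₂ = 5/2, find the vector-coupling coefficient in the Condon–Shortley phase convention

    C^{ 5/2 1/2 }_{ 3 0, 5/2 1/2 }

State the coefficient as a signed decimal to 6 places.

+0.276026  (= +√(8/105))

√[6·3!3!2!/9! · 3!3!3!2!3!2!] = √(216/35)
  +(−1)^1/∏(1,2,2,2,1,0)! = -1/8  (running -1/8)
  +(−1)^2/∏(2,1,1,1,2,1)! = 1/4  (running 1/8)
  +(−1)^3/∏(3,0,0,0,3,2)! = -1/72  (running 1/9)
⟨..|..⟩ = √(216/35)·(1/9) = +0.276026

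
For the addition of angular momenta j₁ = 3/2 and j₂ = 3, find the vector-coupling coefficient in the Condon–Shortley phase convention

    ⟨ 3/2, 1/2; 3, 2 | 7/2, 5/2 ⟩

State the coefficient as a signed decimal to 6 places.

-0.377964

√[8·1!2!5!/9! · 2!1!5!1!6!1!] = √(6400/7)
  +(−1)^0/∏(0,1,1,5,1,0)! = 1/120  (running 1/120)
  +(−1)^1/∏(1,0,0,4,2,1)! = -1/48  (running -1/80)
⟨..|..⟩ = √(6400/7)·(-1/80) = -0.377964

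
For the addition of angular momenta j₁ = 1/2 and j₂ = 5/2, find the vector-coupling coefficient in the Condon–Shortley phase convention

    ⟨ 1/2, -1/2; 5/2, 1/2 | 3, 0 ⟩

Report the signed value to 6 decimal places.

+0.707107

j₁+j₂−J=0  J+j₁−j₂=1  J−j₁+j₂=5  j₁+j₂+J+1=7
(j₁±m₁, j₂±m₂, J±M) = (0,1,3,2,3,3)
P² = 72
sum k=0..0:
  [0] +1/12 = 1/12
S = 1/12
C² = P²·S² = 1/2 ; C = +0.707107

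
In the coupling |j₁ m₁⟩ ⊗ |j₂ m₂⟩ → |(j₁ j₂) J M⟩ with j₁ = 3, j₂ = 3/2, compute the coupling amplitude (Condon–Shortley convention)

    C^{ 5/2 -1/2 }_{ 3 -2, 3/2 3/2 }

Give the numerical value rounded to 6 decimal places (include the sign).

+√(3/7) = +0.654654

√[6·2!4!1!/8! · 1!5!3!0!2!3!] = √(432/7)
  +(−1)^2/∏(2,0,3,1,1,0)! = 1/12  (running 1/12)
⟨..|..⟩ = √(432/7)·(1/12) = +0.654654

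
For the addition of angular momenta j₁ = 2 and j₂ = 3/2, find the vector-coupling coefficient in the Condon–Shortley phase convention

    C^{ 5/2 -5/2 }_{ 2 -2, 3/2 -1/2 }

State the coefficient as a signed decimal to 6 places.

j₁+j₂−J=1  J+j₁−j₂=3  J−j₁+j₂=2  j₁+j₂+J+1=7
(j₁±m₁, j₂±m₂, J±M) = (0,4,1,2,0,5)
P² = 576/7
sum k=1..1:
  [1] −1/12 = -1/12
S = -1/12
C² = P²·S² = 4/7 ; C = -0.755929

-0.755929  (= −√(4/7))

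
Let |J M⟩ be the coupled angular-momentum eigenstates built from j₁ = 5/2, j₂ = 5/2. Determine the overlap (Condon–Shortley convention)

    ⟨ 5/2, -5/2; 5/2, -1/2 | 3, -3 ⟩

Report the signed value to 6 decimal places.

√[7·2!3!3!/9! · 0!5!2!3!0!6!] = √(1440)
  +(−1)^2/∏(2,0,3,0,0,3)! = 1/72  (running 1/72)
⟨..|..⟩ = √(1440)·(1/72) = +0.527046

+0.527046  (= +√(5/18))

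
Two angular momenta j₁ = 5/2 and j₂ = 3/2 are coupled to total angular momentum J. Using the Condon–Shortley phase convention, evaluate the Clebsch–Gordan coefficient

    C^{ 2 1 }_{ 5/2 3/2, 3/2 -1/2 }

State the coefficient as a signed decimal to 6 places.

+0.154303

j₁+j₂−J=2  J+j₁−j₂=3  J−j₁+j₂=1  j₁+j₂+J+1=7
(j₁±m₁, j₂±m₂, J±M) = (4,1,1,2,3,1)
P² = 24/7
sum k=0..1:
  [0] +1/4 = 1/4
  [1] −1/6 = -1/6
S = 1/12
C² = P²·S² = 1/42 ; C = +0.154303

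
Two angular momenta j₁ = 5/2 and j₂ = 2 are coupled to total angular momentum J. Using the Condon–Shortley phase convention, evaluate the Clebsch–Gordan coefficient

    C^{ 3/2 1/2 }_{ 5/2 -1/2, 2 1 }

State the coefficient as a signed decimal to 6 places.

+√(5/21) ≈ +0.487950

j₁+j₂−J=3  J+j₁−j₂=2  J−j₁+j₂=1  j₁+j₂+J+1=7
(j₁±m₁, j₂±m₂, J±M) = (2,3,3,1,2,1)
P² = 48/35
sum k=2..3:
  [2] +1/2 = 1/2
  [3] −1/12 = -1/12
S = 5/12
C² = P²·S² = 5/21 ; C = +0.487950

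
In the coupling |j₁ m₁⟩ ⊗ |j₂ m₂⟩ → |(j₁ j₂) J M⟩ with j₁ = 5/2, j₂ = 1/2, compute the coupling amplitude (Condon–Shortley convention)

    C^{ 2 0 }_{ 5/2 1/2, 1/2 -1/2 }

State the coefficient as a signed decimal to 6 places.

j₁+j₂−J=1  J+j₁−j₂=4  J−j₁+j₂=0  j₁+j₂+J+1=6
(j₁±m₁, j₂±m₂, J±M) = (3,2,0,1,2,2)
P² = 8
sum k=0..0:
  [0] +1/4 = 1/4
S = 1/4
C² = P²·S² = 1/2 ; C = +0.707107

+√(1/2) ≈ +0.707107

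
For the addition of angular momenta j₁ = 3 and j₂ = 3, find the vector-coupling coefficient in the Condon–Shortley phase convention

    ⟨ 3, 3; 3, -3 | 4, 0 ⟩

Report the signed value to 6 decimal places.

√[9·2!4!4!/11! · 6!0!0!6!4!4!] = √(5971968/77)
  +(−1)^0/∏(0,2,0,0,4,4)! = 1/1152  (running 1/1152)
⟨..|..⟩ = √(5971968/77)·(1/1152) = +0.241747

+√(9/154) = +0.241747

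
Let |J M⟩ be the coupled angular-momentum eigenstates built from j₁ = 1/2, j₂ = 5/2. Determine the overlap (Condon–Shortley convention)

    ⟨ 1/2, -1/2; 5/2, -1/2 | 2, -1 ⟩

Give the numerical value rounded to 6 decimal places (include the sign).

√[5·1!0!4!/6! · 0!1!2!3!1!3!] = √(12)
  +(−1)^1/∏(1,0,0,1,0,3)! = -1/6  (running -1/6)
⟨..|..⟩ = √(12)·(-1/6) = -0.577350

-0.577350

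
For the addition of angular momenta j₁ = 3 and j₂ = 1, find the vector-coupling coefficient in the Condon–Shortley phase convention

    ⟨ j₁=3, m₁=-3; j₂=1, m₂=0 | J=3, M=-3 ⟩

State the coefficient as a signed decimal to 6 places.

−√(3/4) ≈ -0.866025

triangle: 1!*5!*1!/8! = 120/40320
(j±m)!: 0!*6!*1!*1!*0!*6! = 518400
prefactor² = (2J+1)*Δ*N² = 10800
  k=1: −1/(1!*0!*5!*0!*0!*1!) = -1/120
Σ = -1/120  ⇒  CG² = 10800*(-1/120)² = 3/4
CG = −√(3/4) = -0.866025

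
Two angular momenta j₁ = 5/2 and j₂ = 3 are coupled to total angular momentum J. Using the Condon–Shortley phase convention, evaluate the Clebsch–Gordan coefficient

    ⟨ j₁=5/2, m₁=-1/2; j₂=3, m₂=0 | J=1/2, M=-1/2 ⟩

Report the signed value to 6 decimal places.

-0.377964

j₁+j₂−J=5  J+j₁−j₂=0  J−j₁+j₂=1  j₁+j₂+J+1=7
(j₁±m₁, j₂±m₂, J±M) = (2,3,3,3,0,1)
P² = 144/7
sum k=3..3:
  [3] −1/12 = -1/12
S = -1/12
C² = P²·S² = 1/7 ; C = -0.377964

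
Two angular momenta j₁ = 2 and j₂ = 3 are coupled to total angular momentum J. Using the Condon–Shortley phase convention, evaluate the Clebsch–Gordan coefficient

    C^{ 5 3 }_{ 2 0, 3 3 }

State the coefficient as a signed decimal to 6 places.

triangle: 0!*4!*6!/11! = 17280/39916800
(j±m)!: 2!*2!*6!*0!*8!*2! = 232243200
prefactor² = (2J+1)*Δ*N² = 1105920
  k=0: +1/(0!*0!*2!*6!*2!*0!) = 1/2880
Σ = 1/2880  ⇒  CG² = 1105920*1/2880² = 2/15
CG = +√(2/15) = +0.365148

+√(2/15) = +0.365148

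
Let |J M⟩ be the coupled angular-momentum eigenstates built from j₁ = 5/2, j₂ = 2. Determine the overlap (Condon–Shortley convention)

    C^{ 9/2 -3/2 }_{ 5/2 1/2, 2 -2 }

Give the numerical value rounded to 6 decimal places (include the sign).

triangle: 0!*5!*4!/10! = 2880/3628800
(j±m)!: 3!*2!*0!*4!*3!*6! = 1244160
prefactor² = (2J+1)*Δ*N² = 69120/7
  k=0: +1/(0!*0!*2!*0!*3!*4!) = 1/288
Σ = 1/288  ⇒  CG² = 69120/7*1/288² = 5/42
CG = +√(5/42) = +0.345033

+0.345033  (= +√(5/42))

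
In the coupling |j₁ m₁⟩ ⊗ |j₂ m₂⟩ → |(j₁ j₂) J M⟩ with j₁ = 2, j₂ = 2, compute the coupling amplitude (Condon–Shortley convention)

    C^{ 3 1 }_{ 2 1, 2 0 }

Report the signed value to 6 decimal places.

+0.447214  (= +√(1/5))

√[7·1!3!3!/8! · 3!1!2!2!4!2!] = √(36/5)
  +(−1)^0/∏(0,1,1,2,2,1)! = 1/4  (running 1/4)
  +(−1)^1/∏(1,0,0,1,3,2)! = -1/12  (running 1/6)
⟨..|..⟩ = √(36/5)·(1/6) = +0.447214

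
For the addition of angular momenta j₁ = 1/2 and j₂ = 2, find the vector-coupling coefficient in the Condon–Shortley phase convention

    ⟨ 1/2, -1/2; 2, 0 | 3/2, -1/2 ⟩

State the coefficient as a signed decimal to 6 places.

−√(2/5) ≈ -0.632456

√[4·1!0!3!/5! · 0!1!2!2!1!2!] = √(8/5)
  +(−1)^1/∏(1,0,0,1,0,2)! = -1/2  (running -1/2)
⟨..|..⟩ = √(8/5)·(-1/2) = -0.632456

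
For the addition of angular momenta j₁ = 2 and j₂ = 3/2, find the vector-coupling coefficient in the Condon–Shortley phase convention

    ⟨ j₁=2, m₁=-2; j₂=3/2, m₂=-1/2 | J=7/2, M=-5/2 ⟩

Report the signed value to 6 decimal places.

+√(3/7) = +0.654654

j₁+j₂−J=0  J+j₁−j₂=4  J−j₁+j₂=3  j₁+j₂+J+1=8
(j₁±m₁, j₂±m₂, J±M) = (0,4,1,2,1,6)
P² = 6912/7
sum k=0..0:
  [0] +1/48 = 1/48
S = 1/48
C² = P²·S² = 3/7 ; C = +0.654654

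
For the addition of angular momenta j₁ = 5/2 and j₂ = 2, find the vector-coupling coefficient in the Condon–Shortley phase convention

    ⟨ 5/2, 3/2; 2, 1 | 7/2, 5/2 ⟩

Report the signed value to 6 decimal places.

j₁+j₂−J=1  J+j₁−j₂=4  J−j₁+j₂=3  j₁+j₂+J+1=9
(j₁±m₁, j₂±m₂, J±M) = (4,1,3,1,6,1)
P² = 2304/7
sum k=0..1:
  [0] +1/36 = 1/36
  [1] −1/48 = -1/48
S = 1/144
C² = P²·S² = 1/63 ; C = +0.125988

+√(1/63) = +0.125988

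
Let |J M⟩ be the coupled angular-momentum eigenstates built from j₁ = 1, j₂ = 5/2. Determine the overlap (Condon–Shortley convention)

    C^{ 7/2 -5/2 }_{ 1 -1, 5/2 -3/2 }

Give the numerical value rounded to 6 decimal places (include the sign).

+√(5/7) = +0.845154

triangle: 0!×2!×5!/8! = 240/40320
(j±m)!: 0!×2!×1!×4!×1!×6! = 34560
prefactor² = (2J+1)×Δ×N² = 11520/7
  k=0: +1/(0!×0!×2!×1!×0!×4!) = 1/48
Σ = 1/48  ⇒  CG² = 11520/7×1/48² = 5/7
CG = +√(5/7) = +0.845154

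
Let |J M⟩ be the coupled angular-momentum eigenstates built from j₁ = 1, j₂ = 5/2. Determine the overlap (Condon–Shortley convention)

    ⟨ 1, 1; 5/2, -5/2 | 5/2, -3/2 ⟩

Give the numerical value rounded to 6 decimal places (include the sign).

+√(2/7) ≈ +0.534522

√[6·1!1!4!/7! · 2!0!0!5!1!4!] = √(1152/7)
  +(−1)^0/∏(0,1,0,0,1,4)! = 1/24  (running 1/24)
⟨..|..⟩ = √(1152/7)·(1/24) = +0.534522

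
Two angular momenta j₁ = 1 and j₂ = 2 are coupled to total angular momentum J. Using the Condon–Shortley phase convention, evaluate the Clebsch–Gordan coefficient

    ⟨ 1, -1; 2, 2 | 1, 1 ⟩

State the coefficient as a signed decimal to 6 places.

+0.774597

triangle: 2!*0!*2!/5! = 4/120
(j±m)!: 0!*2!*4!*0!*2!*0! = 96
prefactor² = (2J+1)*Δ*N² = 48/5
  k=2: +1/(2!*0!*0!*2!*0!*0!) = 1/4
Σ = 1/4  ⇒  CG² = 48/5*1/4² = 3/5
CG = +√(3/5) = +0.774597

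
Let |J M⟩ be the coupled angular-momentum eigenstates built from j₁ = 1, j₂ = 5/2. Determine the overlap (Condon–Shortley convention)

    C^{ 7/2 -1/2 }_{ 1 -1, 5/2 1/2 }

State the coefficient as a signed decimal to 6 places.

+0.534522  (= +√(2/7))

j₁+j₂−J=0  J+j₁−j₂=2  J−j₁+j₂=5  j₁+j₂+J+1=8
(j₁±m₁, j₂±m₂, J±M) = (0,2,3,2,3,4)
P² = 1152/7
sum k=0..0:
  [0] +1/24 = 1/24
S = 1/24
C² = P²·S² = 2/7 ; C = +0.534522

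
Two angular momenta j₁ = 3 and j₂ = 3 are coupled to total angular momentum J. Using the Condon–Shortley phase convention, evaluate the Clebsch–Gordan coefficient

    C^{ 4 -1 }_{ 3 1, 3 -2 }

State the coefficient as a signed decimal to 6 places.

+0.455842  (= +√(16/77))

j₁+j₂−J=2  J+j₁−j₂=4  J−j₁+j₂=4  j₁+j₂+J+1=11
(j₁±m₁, j₂±m₂, J±M) = (4,2,1,5,3,5)
P² = 82944/77
sum k=0..1:
  [0] +1/48 = 1/48
  [1] −1/144 = -1/144
S = 1/72
C² = P²·S² = 16/77 ; C = +0.455842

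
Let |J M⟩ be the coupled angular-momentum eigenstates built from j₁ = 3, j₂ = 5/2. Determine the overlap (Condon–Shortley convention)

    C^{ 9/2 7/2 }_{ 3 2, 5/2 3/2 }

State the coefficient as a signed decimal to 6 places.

j₁+j₂−J=1  J+j₁−j₂=5  J−j₁+j₂=4  j₁+j₂+J+1=11
(j₁±m₁, j₂±m₂, J±M) = (5,1,4,1,8,1)
P² = 921600/11
sum k=0..1:
  [0] +1/576 = 1/576
  [1] −1/720 = -1/720
S = 1/2880
C² = P²·S² = 1/99 ; C = +0.100504

+0.100504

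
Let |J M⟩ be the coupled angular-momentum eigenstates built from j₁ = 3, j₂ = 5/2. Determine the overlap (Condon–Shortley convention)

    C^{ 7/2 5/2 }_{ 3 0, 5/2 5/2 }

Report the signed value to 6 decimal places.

+0.617213  (= +√(8/21))

√[8·2!4!3!/10! · 3!3!5!0!6!1!] = √(13824/7)
  +(−1)^2/∏(2,0,1,3,3,0)! = 1/72  (running 1/72)
⟨..|..⟩ = √(13824/7)·(1/72) = +0.617213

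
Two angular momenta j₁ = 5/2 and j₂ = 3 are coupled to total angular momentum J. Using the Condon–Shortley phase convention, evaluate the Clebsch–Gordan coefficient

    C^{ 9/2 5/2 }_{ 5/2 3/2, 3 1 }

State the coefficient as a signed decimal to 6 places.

j₁+j₂−J=1  J+j₁−j₂=4  J−j₁+j₂=5  j₁+j₂+J+1=11
(j₁±m₁, j₂±m₂, J±M) = (4,1,4,2,7,2)
P² = 92160/11
sum k=0..1:
  [0] +1/144 = 1/144
  [1] −1/288 = -1/288
S = 1/288
C² = P²·S² = 10/99 ; C = +0.317821

+0.317821  (= +√(10/99))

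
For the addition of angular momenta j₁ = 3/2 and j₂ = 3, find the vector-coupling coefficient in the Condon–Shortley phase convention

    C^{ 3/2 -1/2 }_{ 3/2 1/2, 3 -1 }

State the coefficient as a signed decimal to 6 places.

triangle: 3!*0!*3!/7! = 36/5040
(j±m)!: 2!*1!*2!*4!*1!*2! = 192
prefactor² = (2J+1)*Δ*N² = 192/35
  k=1: −1/(1!*2!*0!*1!*0!*2!) = -1/4
Σ = -1/4  ⇒  CG² = 192/35*(-1/4)² = 12/35
CG = −√(12/35) = -0.585540

-0.585540  (= −√(12/35))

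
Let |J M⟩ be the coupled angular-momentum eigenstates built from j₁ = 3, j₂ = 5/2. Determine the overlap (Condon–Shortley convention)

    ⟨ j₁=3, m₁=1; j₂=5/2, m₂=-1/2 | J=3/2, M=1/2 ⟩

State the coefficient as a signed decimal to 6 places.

triangle: 4!×2!×1!/8! = 48/40320
(j±m)!: 4!×2!×2!×3!×2!×1! = 1152
prefactor² = (2J+1)×Δ×N² = 192/35
  k=1: −1/(1!×3!×1!×1!×1!×0!) = -1/6
  k=2: +1/(2!×2!×0!×0!×2!×1!) = 1/8
Σ = -1/24  ⇒  CG² = 192/35×(-1/24)² = 1/105
CG = −√(1/105) = -0.097590

-0.097590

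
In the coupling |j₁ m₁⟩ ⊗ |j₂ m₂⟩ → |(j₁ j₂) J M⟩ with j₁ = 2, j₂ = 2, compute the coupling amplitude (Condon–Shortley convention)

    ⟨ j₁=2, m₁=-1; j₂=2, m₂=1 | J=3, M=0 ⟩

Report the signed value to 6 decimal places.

√[7·1!3!3!/8! · 1!3!3!1!3!3!] = √(81/10)
  +(−1)^0/∏(0,1,3,3,0,0)! = 1/36  (running 1/36)
  +(−1)^1/∏(1,0,2,2,1,1)! = -1/4  (running -2/9)
⟨..|..⟩ = √(81/10)·(-2/9) = -0.632456

-0.632456  (= −√(2/5))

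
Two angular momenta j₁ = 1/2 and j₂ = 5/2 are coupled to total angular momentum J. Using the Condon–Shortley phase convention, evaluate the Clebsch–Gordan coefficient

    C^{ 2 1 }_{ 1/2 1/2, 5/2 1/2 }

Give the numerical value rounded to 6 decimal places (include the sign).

+0.577350  (= +√(1/3))

√[5·1!0!4!/6! · 1!0!3!2!3!1!] = √(12)
  +(−1)^0/∏(0,1,0,3,0,1)! = 1/6  (running 1/6)
⟨..|..⟩ = √(12)·(1/6) = +0.577350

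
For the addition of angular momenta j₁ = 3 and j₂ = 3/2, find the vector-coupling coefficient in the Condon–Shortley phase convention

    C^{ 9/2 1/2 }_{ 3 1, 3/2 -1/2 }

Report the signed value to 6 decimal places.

triangle: 0!*6!*3!/10! = 4320/3628800
(j±m)!: 4!*2!*1!*2!*5!*4! = 276480
prefactor² = (2J+1)*Δ*N² = 23040/7
  k=0: +1/(0!*0!*2!*1!*4!*2!) = 1/96
Σ = 1/96  ⇒  CG² = 23040/7*1/96² = 5/14
CG = +√(5/14) = +0.597614

+0.597614  (= +√(5/14))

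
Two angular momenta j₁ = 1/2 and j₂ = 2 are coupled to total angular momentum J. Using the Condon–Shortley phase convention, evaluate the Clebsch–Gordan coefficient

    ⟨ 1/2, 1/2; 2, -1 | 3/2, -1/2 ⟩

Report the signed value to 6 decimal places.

+0.774597

√[4·1!0!3!/5! · 1!0!1!3!1!2!] = √(12/5)
  +(−1)^0/∏(0,1,0,1,0,2)! = 1/2  (running 1/2)
⟨..|..⟩ = √(12/5)·(1/2) = +0.774597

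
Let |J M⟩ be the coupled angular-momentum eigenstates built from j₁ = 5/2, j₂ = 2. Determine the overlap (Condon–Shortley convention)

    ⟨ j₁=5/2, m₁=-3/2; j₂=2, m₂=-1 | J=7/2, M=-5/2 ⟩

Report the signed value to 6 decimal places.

−√(1/63) = -0.125988

triangle: 1!×4!×3!/9! = 144/362880
(j±m)!: 1!×4!×1!×3!×1!×6! = 103680
prefactor² = (2J+1)×Δ×N² = 2304/7
  k=0: +1/(0!×1!×4!×1!×0!×2!) = 1/48
  k=1: −1/(1!×0!×3!×0!×1!×3!) = -1/36
Σ = -1/144  ⇒  CG² = 2304/7×(-1/144)² = 1/63
CG = −√(1/63) = -0.125988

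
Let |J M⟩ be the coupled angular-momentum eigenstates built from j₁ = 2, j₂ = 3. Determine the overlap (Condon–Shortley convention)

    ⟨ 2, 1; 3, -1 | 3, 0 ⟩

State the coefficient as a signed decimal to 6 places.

j₁+j₂−J=2  J+j₁−j₂=2  J−j₁+j₂=4  j₁+j₂+J+1=9
(j₁±m₁, j₂±m₂, J±M) = (3,1,2,4,3,3)
P² = 96/5
sum k=0..1:
  [0] +1/8 = 1/8
  [1] −1/12 = -1/12
S = 1/24
C² = P²·S² = 1/30 ; C = +0.182574

+0.182574  (= +√(1/30))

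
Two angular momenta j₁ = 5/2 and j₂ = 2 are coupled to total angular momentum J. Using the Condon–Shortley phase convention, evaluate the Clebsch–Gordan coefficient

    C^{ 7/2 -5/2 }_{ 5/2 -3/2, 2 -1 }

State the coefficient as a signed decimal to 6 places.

j₁+j₂−J=1  J+j₁−j₂=4  J−j₁+j₂=3  j₁+j₂+J+1=9
(j₁±m₁, j₂±m₂, J±M) = (1,4,1,3,1,6)
P² = 2304/7
sum k=0..1:
  [0] +1/48 = 1/48
  [1] −1/36 = -1/36
S = -1/144
C² = P²·S² = 1/63 ; C = -0.125988

-0.125988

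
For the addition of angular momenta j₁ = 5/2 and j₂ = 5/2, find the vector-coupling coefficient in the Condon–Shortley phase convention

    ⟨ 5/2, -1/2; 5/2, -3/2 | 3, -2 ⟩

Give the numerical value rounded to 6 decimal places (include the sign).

-0.288675  (= −√(1/12))

√[7·2!3!3!/9! · 2!3!1!4!1!5!] = √(48)
  +(−1)^0/∏(0,2,3,1,0,2)! = 1/24  (running 1/24)
  +(−1)^1/∏(1,1,2,0,1,3)! = -1/12  (running -1/24)
⟨..|..⟩ = √(48)·(-1/24) = -0.288675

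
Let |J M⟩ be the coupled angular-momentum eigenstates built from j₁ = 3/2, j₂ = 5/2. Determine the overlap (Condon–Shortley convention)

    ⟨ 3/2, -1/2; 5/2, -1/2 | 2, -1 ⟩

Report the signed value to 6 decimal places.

−√(25/84) = -0.545545

j₁+j₂−J=2  J+j₁−j₂=1  J−j₁+j₂=3  j₁+j₂+J+1=7
(j₁±m₁, j₂±m₂, J±M) = (1,2,2,3,1,3)
P² = 12/7
sum k=1..2:
  [1] −1/2 = -1/2
  [2] +1/12 = 1/12
S = -5/12
C² = P²·S² = 25/84 ; C = -0.545545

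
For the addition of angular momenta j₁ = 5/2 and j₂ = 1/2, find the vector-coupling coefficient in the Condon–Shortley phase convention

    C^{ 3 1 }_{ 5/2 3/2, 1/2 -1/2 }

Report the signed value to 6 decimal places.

+0.577350  (= +√(1/3))

triangle: 0!×5!×1!/7! = 120/5040
(j±m)!: 4!×1!×0!×1!×4!×2! = 1152
prefactor² = (2J+1)×Δ×N² = 192
  k=0: +1/(0!×0!×1!×0!×4!×1!) = 1/24
Σ = 1/24  ⇒  CG² = 192×1/24² = 1/3
CG = +√(1/3) = +0.577350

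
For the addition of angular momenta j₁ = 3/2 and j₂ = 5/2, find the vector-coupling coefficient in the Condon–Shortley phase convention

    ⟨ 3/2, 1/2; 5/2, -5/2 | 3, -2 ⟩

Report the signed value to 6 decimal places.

+0.645497

triangle: 1!*2!*4!/8! = 48/40320
(j±m)!: 2!*1!*0!*5!*1!*5! = 28800
prefactor² = (2J+1)*Δ*N² = 240
  k=0: +1/(0!*1!*1!*0!*1!*4!) = 1/24
Σ = 1/24  ⇒  CG² = 240*1/24² = 5/12
CG = +√(5/12) = +0.645497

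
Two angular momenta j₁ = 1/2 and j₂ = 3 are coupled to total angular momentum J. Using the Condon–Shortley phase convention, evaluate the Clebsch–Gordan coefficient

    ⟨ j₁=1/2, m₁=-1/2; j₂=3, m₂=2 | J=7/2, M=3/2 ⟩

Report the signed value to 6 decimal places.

√[8·0!1!6!/8! · 0!1!5!1!5!2!] = √(28800/7)
  +(−1)^0/∏(0,0,1,5,0,1)! = 1/120  (running 1/120)
⟨..|..⟩ = √(28800/7)·(1/120) = +0.534522

+0.534522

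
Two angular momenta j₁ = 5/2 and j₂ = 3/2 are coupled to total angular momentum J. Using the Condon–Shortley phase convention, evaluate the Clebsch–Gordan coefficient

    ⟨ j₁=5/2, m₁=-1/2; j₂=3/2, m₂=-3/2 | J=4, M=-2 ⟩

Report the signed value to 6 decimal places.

+0.597614

√[9·0!5!3!/9! · 2!3!0!3!2!6!] = √(12960/7)
  +(−1)^0/∏(0,0,3,0,2,3)! = 1/72  (running 1/72)
⟨..|..⟩ = √(12960/7)·(1/72) = +0.597614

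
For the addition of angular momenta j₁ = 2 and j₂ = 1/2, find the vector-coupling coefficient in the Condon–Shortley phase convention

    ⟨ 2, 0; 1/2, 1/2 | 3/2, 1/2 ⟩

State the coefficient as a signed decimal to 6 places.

j₁+j₂−J=1  J+j₁−j₂=3  J−j₁+j₂=0  j₁+j₂+J+1=5
(j₁±m₁, j₂±m₂, J±M) = (2,2,1,0,2,1)
P² = 8/5
sum k=1..1:
  [1] −1/2 = -1/2
S = -1/2
C² = P²·S² = 2/5 ; C = -0.632456

-0.632456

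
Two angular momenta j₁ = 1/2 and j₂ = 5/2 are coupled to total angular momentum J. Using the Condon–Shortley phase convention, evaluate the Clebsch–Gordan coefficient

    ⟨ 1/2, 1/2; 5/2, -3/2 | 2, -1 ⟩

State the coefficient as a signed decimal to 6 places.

+√(2/3) = +0.816497

√[5·1!0!4!/6! · 1!0!1!4!1!3!] = √(24)
  +(−1)^0/∏(0,1,0,1,0,3)! = 1/6  (running 1/6)
⟨..|..⟩ = √(24)·(1/6) = +0.816497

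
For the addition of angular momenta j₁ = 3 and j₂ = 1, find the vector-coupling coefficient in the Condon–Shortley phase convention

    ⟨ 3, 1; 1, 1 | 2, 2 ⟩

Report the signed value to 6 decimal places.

triangle: 2!·4!·0!/7! = 48/5040
(j±m)!: 4!·2!·2!·0!·4!·0! = 2304
prefactor² = (2J+1)·Δ·N² = 768/7
  k=2: +1/(2!·0!·0!·0!·4!·0!) = 1/48
Σ = 1/48  ⇒  CG² = 768/7·1/48² = 1/21
CG = +√(1/21) = +0.218218

+0.218218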